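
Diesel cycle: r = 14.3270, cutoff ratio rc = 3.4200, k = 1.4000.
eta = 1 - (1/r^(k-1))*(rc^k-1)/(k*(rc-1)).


r^(k-1) = 2.9004
rc^k = 5.5929
eta = 0.5326 = 53.2608%

53.2608%


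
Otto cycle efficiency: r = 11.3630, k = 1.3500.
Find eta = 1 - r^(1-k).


r^(k-1) = 2.3411
eta = 1 - 1/2.3411 = 0.5729 = 57.2853%

57.2853%


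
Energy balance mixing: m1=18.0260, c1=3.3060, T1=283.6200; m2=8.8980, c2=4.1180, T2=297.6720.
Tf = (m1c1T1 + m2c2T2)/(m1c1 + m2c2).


num = 27809.3245
den = 96.2359
Tf = 288.9703 K

288.9703 K


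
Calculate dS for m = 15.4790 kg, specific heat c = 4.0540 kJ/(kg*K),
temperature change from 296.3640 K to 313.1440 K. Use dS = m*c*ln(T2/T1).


T2/T1 = 1.0566
ln(T2/T1) = 0.0551
dS = 15.4790 * 4.0540 * 0.0551 = 3.4560 kJ/K

3.4560 kJ/K


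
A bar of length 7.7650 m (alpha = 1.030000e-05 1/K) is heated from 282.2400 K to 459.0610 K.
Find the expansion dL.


dT = 176.8210 K
dL = 1.030000e-05 * 7.7650 * 176.8210 = 0.014142 m
L_final = 7.779142 m

dL = 0.014142 m


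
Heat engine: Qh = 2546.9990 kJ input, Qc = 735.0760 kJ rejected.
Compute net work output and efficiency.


W = 2546.9990 - 735.0760 = 1811.9230 kJ
eta = 1811.9230 / 2546.9990 = 0.7114 = 71.1395%

W = 1811.9230 kJ, eta = 71.1395%


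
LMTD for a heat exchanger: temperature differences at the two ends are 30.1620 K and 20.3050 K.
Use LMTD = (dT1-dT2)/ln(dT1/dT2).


dT1/dT2 = 1.4854
ln(dT1/dT2) = 0.3957
LMTD = 9.8570 / 0.3957 = 24.9093 K

24.9093 K


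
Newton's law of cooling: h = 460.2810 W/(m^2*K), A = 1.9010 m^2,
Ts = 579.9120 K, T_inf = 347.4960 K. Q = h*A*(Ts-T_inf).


dT = 232.4160 K
Q = 460.2810 * 1.9010 * 232.4160 = 203362.6476 W

203362.6476 W


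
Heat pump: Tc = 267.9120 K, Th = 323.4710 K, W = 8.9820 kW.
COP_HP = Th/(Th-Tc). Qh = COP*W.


COP = 323.4710 / 55.5590 = 5.8221
Qh = 5.8221 * 8.9820 = 52.2943 kW

COP = 5.8221, Qh = 52.2943 kW


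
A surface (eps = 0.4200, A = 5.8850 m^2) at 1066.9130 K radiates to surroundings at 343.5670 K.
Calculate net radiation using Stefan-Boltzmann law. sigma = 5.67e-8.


T^4 = 1.2957e+12
Tsurr^4 = 1.3933e+10
Q = 0.4200 * 5.67e-8 * 5.8850 * 1.2818e+12 = 179638.5682 W

179638.5682 W


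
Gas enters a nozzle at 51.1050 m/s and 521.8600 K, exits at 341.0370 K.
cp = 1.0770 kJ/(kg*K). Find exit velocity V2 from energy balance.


dT = 180.8230 K
2*cp*1000*dT = 389492.7420
V1^2 = 2611.7210
V2 = sqrt(392104.4630) = 626.1825 m/s

626.1825 m/s


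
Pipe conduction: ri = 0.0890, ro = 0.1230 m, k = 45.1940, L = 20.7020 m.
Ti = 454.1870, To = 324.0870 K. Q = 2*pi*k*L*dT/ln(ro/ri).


dT = 130.1000 K
ln(ro/ri) = 0.3235
Q = 2*pi*45.1940*20.7020*130.1000 / 0.3235 = 2363804.4730 W

2363804.4730 W


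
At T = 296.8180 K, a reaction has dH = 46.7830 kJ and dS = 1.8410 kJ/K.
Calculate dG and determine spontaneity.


T*dS = 296.8180 * 1.8410 = 546.4419 kJ
dG = 46.7830 - 546.4419 = -499.6589 kJ (spontaneous)

dG = -499.6589 kJ, spontaneous


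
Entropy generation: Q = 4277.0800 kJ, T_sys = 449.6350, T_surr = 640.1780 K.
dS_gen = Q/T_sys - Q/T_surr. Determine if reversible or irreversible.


dS_sys = 4277.0800/449.6350 = 9.5123 kJ/K
dS_surr = -4277.0800/640.1780 = -6.6811 kJ/K
dS_gen = 9.5123 - 6.6811 = 2.8313 kJ/K (irreversible)

dS_gen = 2.8313 kJ/K, irreversible


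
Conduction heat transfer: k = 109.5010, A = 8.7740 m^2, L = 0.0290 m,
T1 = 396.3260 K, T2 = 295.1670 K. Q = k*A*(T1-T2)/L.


dT = 101.1590 K
Q = 109.5010 * 8.7740 * 101.1590 / 0.0290 = 3351368.9757 W

3351368.9757 W


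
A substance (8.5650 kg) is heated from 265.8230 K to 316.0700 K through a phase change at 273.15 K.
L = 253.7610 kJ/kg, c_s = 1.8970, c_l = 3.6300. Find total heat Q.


Q1 (sensible, solid) = 8.5650 * 1.8970 * 7.3270 = 119.0477 kJ
Q2 (latent) = 8.5650 * 253.7610 = 2173.4630 kJ
Q3 (sensible, liquid) = 8.5650 * 3.6300 * 42.9200 = 1334.4236 kJ
Q_total = 3626.9342 kJ

3626.9342 kJ


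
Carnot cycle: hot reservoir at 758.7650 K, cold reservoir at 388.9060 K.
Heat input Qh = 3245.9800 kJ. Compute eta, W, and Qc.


eta = 1 - 388.9060/758.7650 = 0.4874
W = 0.4874 * 3245.9800 = 1582.2487 kJ
Qc = 3245.9800 - 1582.2487 = 1663.7313 kJ

eta = 48.7449%, W = 1582.2487 kJ, Qc = 1663.7313 kJ


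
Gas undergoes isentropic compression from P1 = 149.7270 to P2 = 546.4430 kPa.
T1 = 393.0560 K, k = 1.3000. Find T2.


(k-1)/k = 0.2308
(P2/P1)^exp = 1.3482
T2 = 393.0560 * 1.3482 = 529.9113 K

529.9113 K


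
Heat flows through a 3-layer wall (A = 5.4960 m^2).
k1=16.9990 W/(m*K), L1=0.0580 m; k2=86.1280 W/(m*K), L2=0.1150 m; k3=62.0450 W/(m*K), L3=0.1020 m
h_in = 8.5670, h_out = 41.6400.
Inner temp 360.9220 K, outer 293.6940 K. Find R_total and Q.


R_conv_in = 1/(8.5670*5.4960) = 0.0212
R_1 = 0.0580/(16.9990*5.4960) = 0.0006
R_2 = 0.1150/(86.1280*5.4960) = 0.0002
R_3 = 0.1020/(62.0450*5.4960) = 0.0003
R_conv_out = 1/(41.6400*5.4960) = 0.0044
R_total = 0.0268 K/W
Q = 67.2280 / 0.0268 = 2511.2234 W

R_total = 0.0268 K/W, Q = 2511.2234 W


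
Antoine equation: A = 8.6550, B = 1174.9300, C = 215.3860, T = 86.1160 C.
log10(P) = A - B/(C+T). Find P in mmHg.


C+T = 301.5020
B/(C+T) = 3.8969
log10(P) = 8.6550 - 3.8969 = 4.7581
P = 10^4.7581 = 57289.7939 mmHg

57289.7939 mmHg


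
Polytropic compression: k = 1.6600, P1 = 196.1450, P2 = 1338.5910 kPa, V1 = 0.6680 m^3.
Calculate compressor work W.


(k-1)/k = 0.3976
(P2/P1)^exp = 2.1459
W = 2.5152 * 196.1450 * 0.6680 * (2.1459 - 1) = 377.6430 kJ

377.6430 kJ


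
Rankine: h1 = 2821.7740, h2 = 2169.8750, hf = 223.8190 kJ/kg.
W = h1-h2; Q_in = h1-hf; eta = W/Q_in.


W = 651.8990 kJ/kg
Q_in = 2597.9550 kJ/kg
eta = 0.2509 = 25.0928%

eta = 25.0928%


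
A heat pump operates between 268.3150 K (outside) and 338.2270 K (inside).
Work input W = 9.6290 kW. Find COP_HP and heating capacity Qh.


COP = 338.2270 / 69.9120 = 4.8379
Qh = 4.8379 * 9.6290 = 46.5841 kW

COP = 4.8379, Qh = 46.5841 kW


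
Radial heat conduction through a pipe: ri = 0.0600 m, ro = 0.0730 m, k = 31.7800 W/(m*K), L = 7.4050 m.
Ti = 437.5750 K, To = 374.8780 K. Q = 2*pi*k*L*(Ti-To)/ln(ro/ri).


dT = 62.6970 K
ln(ro/ri) = 0.1961
Q = 2*pi*31.7800*7.4050*62.6970 / 0.1961 = 472710.2731 W

472710.2731 W


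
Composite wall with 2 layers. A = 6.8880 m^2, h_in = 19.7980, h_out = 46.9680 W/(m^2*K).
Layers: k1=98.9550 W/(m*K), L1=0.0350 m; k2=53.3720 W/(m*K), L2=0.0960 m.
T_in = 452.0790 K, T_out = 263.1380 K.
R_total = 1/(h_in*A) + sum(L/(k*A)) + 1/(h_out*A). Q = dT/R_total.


R_conv_in = 1/(19.7980*6.8880) = 0.0073
R_1 = 0.0350/(98.9550*6.8880) = 5.1350e-05
R_2 = 0.0960/(53.3720*6.8880) = 0.0003
R_conv_out = 1/(46.9680*6.8880) = 0.0031
R_total = 0.0107 K/W
Q = 188.9410 / 0.0107 = 17597.8582 W

R_total = 0.0107 K/W, Q = 17597.8582 W


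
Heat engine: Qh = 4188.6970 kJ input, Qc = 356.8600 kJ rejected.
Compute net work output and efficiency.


W = 4188.6970 - 356.8600 = 3831.8370 kJ
eta = 3831.8370 / 4188.6970 = 0.9148 = 91.4804%

W = 3831.8370 kJ, eta = 91.4804%


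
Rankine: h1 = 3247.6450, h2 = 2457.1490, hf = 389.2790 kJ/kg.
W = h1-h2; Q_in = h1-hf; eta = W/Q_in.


W = 790.4960 kJ/kg
Q_in = 2858.3660 kJ/kg
eta = 0.2766 = 27.6555%

eta = 27.6555%


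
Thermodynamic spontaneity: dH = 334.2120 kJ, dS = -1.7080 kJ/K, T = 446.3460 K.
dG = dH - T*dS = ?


T*dS = 446.3460 * -1.7080 = -762.3590 kJ
dG = 334.2120 + 762.3590 = 1096.5710 kJ (non-spontaneous)

dG = 1096.5710 kJ, non-spontaneous


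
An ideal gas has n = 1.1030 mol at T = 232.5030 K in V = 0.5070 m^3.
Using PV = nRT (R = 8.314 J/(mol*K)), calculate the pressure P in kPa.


P = nRT/V = 1.1030 * 8.314 * 232.5030 / 0.5070
= 2132.1320 / 0.5070 = 4205.3886 Pa = 4.2054 kPa

4.2054 kPa


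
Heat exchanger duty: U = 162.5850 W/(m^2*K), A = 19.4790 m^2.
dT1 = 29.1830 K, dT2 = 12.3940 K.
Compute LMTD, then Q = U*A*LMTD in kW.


LMTD = 19.6048 K
Q = 162.5850 * 19.4790 * 19.6048 = 62088.1269 W = 62.0881 kW

62.0881 kW


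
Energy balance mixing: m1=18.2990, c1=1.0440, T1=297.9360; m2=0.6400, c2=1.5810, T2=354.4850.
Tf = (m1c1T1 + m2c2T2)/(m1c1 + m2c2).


num = 6050.4979
den = 20.1160
Tf = 300.7804 K

300.7804 K


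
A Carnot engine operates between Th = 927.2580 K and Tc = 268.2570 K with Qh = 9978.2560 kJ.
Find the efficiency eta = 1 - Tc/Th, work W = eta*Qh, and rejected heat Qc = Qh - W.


eta = 1 - 268.2570/927.2580 = 0.7107
W = 0.7107 * 9978.2560 = 7091.5330 kJ
Qc = 9978.2560 - 7091.5330 = 2886.7230 kJ

eta = 71.0699%, W = 7091.5330 kJ, Qc = 2886.7230 kJ


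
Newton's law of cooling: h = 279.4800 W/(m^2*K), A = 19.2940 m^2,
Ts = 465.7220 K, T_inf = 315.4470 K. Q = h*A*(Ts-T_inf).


dT = 150.2750 K
Q = 279.4800 * 19.2940 * 150.2750 = 810325.9470 W

810325.9470 W


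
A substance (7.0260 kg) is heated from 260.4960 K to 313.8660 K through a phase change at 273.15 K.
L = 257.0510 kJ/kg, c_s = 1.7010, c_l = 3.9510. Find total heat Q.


Q1 (sensible, solid) = 7.0260 * 1.7010 * 12.6540 = 151.2308 kJ
Q2 (latent) = 7.0260 * 257.0510 = 1806.0403 kJ
Q3 (sensible, liquid) = 7.0260 * 3.9510 * 40.7160 = 1130.2650 kJ
Q_total = 3087.5361 kJ

3087.5361 kJ


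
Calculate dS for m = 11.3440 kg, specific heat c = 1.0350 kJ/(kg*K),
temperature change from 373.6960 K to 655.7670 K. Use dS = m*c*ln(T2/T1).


T2/T1 = 1.7548
ln(T2/T1) = 0.5624
dS = 11.3440 * 1.0350 * 0.5624 = 6.6027 kJ/K

6.6027 kJ/K


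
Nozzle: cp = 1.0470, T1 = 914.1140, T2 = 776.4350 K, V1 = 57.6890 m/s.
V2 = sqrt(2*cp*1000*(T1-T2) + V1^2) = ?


dT = 137.6790 K
2*cp*1000*dT = 288299.8260
V1^2 = 3328.0207
V2 = sqrt(291627.8467) = 540.0258 m/s

540.0258 m/s


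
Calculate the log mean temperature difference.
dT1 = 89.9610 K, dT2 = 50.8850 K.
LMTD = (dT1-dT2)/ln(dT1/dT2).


dT1/dT2 = 1.7679
ln(dT1/dT2) = 0.5698
LMTD = 39.0760 / 0.5698 = 68.5775 K

68.5775 K


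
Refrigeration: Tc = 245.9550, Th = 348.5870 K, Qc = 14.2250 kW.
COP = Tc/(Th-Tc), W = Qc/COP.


COP = 245.9550 / 102.6320 = 2.3965
W = 14.2250 / 2.3965 = 5.9358 kW

COP = 2.3965, W = 5.9358 kW


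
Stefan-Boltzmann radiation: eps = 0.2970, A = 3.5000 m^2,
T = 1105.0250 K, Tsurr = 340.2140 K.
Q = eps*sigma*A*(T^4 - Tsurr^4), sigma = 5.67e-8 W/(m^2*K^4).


T^4 = 1.4910e+12
Tsurr^4 = 1.3397e+10
Q = 0.2970 * 5.67e-8 * 3.5000 * 1.4776e+12 = 87091.5810 W

87091.5810 W


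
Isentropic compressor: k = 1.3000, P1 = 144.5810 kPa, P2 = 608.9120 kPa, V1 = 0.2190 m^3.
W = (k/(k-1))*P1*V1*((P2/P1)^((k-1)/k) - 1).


(k-1)/k = 0.2308
(P2/P1)^exp = 1.3935
W = 4.3333 * 144.5810 * 0.2190 * (1.3935 - 1) = 53.9890 kJ

53.9890 kJ


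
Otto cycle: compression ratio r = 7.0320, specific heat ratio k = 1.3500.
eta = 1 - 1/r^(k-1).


r^(k-1) = 1.9791
eta = 1 - 1/1.9791 = 0.4947 = 49.4731%

49.4731%


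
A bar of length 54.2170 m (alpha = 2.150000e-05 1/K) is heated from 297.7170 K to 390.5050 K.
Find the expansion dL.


dT = 92.7880 K
dL = 2.150000e-05 * 54.2170 * 92.7880 = 0.108160 m
L_final = 54.325160 m

dL = 0.108160 m


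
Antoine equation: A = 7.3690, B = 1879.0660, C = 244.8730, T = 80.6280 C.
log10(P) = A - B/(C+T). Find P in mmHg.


C+T = 325.5010
B/(C+T) = 5.7728
log10(P) = 7.3690 - 5.7728 = 1.5962
P = 10^1.5962 = 39.4600 mmHg

39.4600 mmHg


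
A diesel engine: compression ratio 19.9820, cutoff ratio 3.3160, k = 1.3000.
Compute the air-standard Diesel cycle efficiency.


r^(k-1) = 2.4558
rc^k = 4.7512
eta = 0.4927 = 49.2669%

49.2669%


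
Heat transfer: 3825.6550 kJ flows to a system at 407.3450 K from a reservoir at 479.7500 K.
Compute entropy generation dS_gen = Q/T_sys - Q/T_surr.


dS_sys = 3825.6550/407.3450 = 9.3917 kJ/K
dS_surr = -3825.6550/479.7500 = -7.9743 kJ/K
dS_gen = 9.3917 - 7.9743 = 1.4174 kJ/K (irreversible)

dS_gen = 1.4174 kJ/K, irreversible


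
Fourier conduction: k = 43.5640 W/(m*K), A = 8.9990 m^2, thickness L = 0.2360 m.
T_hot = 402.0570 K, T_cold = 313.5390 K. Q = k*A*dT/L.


dT = 88.5180 K
Q = 43.5640 * 8.9990 * 88.5180 / 0.2360 = 147042.0643 W

147042.0643 W


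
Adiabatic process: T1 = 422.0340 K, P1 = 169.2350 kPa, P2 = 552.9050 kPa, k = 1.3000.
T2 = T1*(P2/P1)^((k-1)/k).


(k-1)/k = 0.2308
(P2/P1)^exp = 1.3142
T2 = 422.0340 * 1.3142 = 554.6255 K

554.6255 K


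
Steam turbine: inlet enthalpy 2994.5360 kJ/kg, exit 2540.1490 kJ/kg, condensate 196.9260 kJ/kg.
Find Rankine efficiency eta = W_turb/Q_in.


W = 454.3870 kJ/kg
Q_in = 2797.6100 kJ/kg
eta = 0.1624 = 16.2420%

eta = 16.2420%


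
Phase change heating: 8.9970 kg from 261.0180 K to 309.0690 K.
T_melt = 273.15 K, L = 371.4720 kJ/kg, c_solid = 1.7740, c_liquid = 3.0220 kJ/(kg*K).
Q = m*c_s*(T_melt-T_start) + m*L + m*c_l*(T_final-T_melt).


Q1 (sensible, solid) = 8.9970 * 1.7740 * 12.1320 = 193.6349 kJ
Q2 (latent) = 8.9970 * 371.4720 = 3342.1336 kJ
Q3 (sensible, liquid) = 8.9970 * 3.0220 * 35.9190 = 976.5993 kJ
Q_total = 4512.3678 kJ

4512.3678 kJ


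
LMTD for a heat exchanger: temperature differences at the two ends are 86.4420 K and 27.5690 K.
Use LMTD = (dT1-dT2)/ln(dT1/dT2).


dT1/dT2 = 3.1355
ln(dT1/dT2) = 1.1428
LMTD = 58.8730 / 1.1428 = 51.5173 K

51.5173 K


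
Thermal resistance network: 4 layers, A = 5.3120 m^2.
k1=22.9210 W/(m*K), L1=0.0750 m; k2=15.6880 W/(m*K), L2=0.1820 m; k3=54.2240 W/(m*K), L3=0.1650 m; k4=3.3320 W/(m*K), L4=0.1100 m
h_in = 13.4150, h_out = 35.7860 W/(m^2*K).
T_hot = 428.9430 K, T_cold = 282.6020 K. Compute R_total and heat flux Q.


R_conv_in = 1/(13.4150*5.3120) = 0.0140
R_1 = 0.0750/(22.9210*5.3120) = 0.0006
R_2 = 0.1820/(15.6880*5.3120) = 0.0022
R_3 = 0.1650/(54.2240*5.3120) = 0.0006
R_4 = 0.1100/(3.3320*5.3120) = 0.0062
R_conv_out = 1/(35.7860*5.3120) = 0.0053
R_total = 0.0289 K/W
Q = 146.3410 / 0.0289 = 5067.0037 W

R_total = 0.0289 K/W, Q = 5067.0037 W


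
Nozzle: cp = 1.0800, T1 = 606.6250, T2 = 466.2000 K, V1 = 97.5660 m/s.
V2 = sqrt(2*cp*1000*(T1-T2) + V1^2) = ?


dT = 140.4250 K
2*cp*1000*dT = 303318.0000
V1^2 = 9519.1244
V2 = sqrt(312837.1244) = 559.3184 m/s

559.3184 m/s


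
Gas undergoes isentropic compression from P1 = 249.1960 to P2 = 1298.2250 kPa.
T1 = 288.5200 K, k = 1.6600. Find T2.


(k-1)/k = 0.3976
(P2/P1)^exp = 1.9275
T2 = 288.5200 * 1.9275 = 556.1248 K

556.1248 K


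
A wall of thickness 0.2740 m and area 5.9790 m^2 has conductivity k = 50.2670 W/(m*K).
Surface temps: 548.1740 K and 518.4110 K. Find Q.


dT = 29.7630 K
Q = 50.2670 * 5.9790 * 29.7630 / 0.2740 = 32646.5777 W

32646.5777 W


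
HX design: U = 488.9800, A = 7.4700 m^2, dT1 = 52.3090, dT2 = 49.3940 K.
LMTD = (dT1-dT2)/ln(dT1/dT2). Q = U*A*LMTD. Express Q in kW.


LMTD = 50.8376 K
Q = 488.9800 * 7.4700 * 50.8376 = 185693.4132 W = 185.6934 kW

185.6934 kW


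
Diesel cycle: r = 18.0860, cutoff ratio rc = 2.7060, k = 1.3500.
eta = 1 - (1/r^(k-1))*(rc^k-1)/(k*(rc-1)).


r^(k-1) = 2.7547
rc^k = 3.8339
eta = 0.5533 = 55.3312%

55.3312%


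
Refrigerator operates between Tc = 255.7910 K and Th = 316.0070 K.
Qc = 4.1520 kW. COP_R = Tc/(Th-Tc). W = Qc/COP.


COP = 255.7910 / 60.2160 = 4.2479
W = 4.1520 / 4.2479 = 0.9774 kW

COP = 4.2479, W = 0.9774 kW


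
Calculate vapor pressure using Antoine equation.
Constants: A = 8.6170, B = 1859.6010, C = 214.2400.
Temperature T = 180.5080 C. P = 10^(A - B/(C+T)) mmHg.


C+T = 394.7480
B/(C+T) = 4.7109
log10(P) = 8.6170 - 4.7109 = 3.9061
P = 10^3.9061 = 8056.4545 mmHg

8056.4545 mmHg


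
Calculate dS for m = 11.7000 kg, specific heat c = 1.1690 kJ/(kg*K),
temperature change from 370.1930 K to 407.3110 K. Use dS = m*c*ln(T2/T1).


T2/T1 = 1.1003
ln(T2/T1) = 0.0956
dS = 11.7000 * 1.1690 * 0.0956 = 1.3069 kJ/K

1.3069 kJ/K


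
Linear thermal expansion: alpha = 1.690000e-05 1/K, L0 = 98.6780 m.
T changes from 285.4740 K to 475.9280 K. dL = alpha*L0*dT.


dT = 190.4540 K
dL = 1.690000e-05 * 98.6780 * 190.4540 = 0.317612 m
L_final = 98.995612 m

dL = 0.317612 m


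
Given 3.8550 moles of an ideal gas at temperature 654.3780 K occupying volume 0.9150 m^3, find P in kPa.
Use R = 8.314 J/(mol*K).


P = nRT/V = 3.8550 * 8.314 * 654.3780 / 0.9150
= 20973.1225 / 0.9150 = 22921.4453 Pa = 22.9214 kPa

22.9214 kPa


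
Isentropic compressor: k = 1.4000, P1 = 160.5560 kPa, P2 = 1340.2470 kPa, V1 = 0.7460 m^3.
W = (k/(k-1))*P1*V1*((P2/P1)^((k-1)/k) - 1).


(k-1)/k = 0.2857
(P2/P1)^exp = 1.8336
W = 3.5000 * 160.5560 * 0.7460 * (1.8336 - 1) = 349.4509 kJ

349.4509 kJ


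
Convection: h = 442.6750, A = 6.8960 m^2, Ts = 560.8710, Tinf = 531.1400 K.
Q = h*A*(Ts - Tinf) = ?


dT = 29.7310 K
Q = 442.6750 * 6.8960 * 29.7310 = 90759.4313 W

90759.4313 W


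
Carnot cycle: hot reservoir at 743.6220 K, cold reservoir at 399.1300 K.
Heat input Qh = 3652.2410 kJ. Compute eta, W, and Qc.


eta = 1 - 399.1300/743.6220 = 0.4633
W = 0.4633 * 3652.2410 = 1691.9454 kJ
Qc = 3652.2410 - 1691.9454 = 1960.2956 kJ

eta = 46.3262%, W = 1691.9454 kJ, Qc = 1960.2956 kJ


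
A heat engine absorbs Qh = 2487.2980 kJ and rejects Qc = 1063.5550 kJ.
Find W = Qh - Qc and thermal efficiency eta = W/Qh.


W = 2487.2980 - 1063.5550 = 1423.7430 kJ
eta = 1423.7430 / 2487.2980 = 0.5724 = 57.2405%

W = 1423.7430 kJ, eta = 57.2405%


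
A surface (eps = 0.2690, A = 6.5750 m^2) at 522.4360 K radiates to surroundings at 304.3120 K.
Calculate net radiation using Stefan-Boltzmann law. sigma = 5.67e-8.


T^4 = 7.4496e+10
Tsurr^4 = 8.5758e+09
Q = 0.2690 * 5.67e-8 * 6.5750 * 6.5920e+10 = 6610.7198 W

6610.7198 W


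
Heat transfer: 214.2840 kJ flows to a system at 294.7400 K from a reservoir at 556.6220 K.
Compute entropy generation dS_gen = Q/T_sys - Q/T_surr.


dS_sys = 214.2840/294.7400 = 0.7270 kJ/K
dS_surr = -214.2840/556.6220 = -0.3850 kJ/K
dS_gen = 0.7270 - 0.3850 = 0.3421 kJ/K (irreversible)

dS_gen = 0.3421 kJ/K, irreversible


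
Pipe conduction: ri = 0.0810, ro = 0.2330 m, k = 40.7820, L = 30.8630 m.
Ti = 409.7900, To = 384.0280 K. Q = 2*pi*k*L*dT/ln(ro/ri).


dT = 25.7620 K
ln(ro/ri) = 1.0566
Q = 2*pi*40.7820*30.8630*25.7620 / 1.0566 = 192823.4707 W

192823.4707 W


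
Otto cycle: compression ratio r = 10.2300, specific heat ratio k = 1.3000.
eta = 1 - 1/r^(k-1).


r^(k-1) = 2.0089
eta = 1 - 1/2.0089 = 0.5022 = 50.2220%

50.2220%


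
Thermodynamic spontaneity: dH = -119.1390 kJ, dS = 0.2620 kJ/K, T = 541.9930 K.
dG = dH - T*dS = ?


T*dS = 541.9930 * 0.2620 = 142.0022 kJ
dG = -119.1390 - 142.0022 = -261.1412 kJ (spontaneous)

dG = -261.1412 kJ, spontaneous


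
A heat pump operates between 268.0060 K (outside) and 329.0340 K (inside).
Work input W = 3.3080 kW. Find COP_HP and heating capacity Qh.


COP = 329.0340 / 61.0280 = 5.3915
Qh = 5.3915 * 3.3080 = 17.8352 kW

COP = 5.3915, Qh = 17.8352 kW


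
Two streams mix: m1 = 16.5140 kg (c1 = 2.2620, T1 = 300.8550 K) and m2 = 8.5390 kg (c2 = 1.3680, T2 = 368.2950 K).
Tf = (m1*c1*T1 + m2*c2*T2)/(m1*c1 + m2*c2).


num = 15540.5222
den = 49.0360
Tf = 316.9205 K

316.9205 K


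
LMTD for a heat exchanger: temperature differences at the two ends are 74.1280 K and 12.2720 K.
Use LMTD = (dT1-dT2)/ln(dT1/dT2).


dT1/dT2 = 6.0404
ln(dT1/dT2) = 1.7985
LMTD = 61.8560 / 1.7985 = 34.3936 K

34.3936 K


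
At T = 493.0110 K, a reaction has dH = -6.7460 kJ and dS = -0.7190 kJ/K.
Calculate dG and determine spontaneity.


T*dS = 493.0110 * -0.7190 = -354.4749 kJ
dG = -6.7460 + 354.4749 = 347.7289 kJ (non-spontaneous)

dG = 347.7289 kJ, non-spontaneous


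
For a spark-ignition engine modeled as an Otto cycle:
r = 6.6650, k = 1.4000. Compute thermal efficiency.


r^(k-1) = 2.1356
eta = 1 - 1/2.1356 = 0.5317 = 53.1748%

53.1748%


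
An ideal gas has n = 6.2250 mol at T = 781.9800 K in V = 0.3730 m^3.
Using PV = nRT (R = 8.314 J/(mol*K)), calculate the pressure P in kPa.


P = nRT/V = 6.2250 * 8.314 * 781.9800 / 0.3730
= 40471.1012 / 0.3730 = 108501.6118 Pa = 108.5016 kPa

108.5016 kPa


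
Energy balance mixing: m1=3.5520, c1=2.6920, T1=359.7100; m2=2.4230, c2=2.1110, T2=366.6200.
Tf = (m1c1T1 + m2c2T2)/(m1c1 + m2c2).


num = 5314.7853
den = 14.6769
Tf = 362.1182 K

362.1182 K


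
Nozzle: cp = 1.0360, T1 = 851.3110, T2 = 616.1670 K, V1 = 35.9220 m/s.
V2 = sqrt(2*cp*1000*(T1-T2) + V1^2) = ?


dT = 235.1440 K
2*cp*1000*dT = 487218.3680
V1^2 = 1290.3901
V2 = sqrt(488508.7581) = 698.9340 m/s

698.9340 m/s


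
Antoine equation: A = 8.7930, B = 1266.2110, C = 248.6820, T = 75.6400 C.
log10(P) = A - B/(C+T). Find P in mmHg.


C+T = 324.3220
B/(C+T) = 3.9042
log10(P) = 8.7930 - 3.9042 = 4.8888
P = 10^4.8888 = 77414.3438 mmHg

77414.3438 mmHg


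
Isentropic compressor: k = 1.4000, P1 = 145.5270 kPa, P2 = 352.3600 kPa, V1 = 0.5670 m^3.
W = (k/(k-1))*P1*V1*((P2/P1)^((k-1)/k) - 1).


(k-1)/k = 0.2857
(P2/P1)^exp = 1.2874
W = 3.5000 * 145.5270 * 0.5670 * (1.2874 - 1) = 83.0118 kJ

83.0118 kJ


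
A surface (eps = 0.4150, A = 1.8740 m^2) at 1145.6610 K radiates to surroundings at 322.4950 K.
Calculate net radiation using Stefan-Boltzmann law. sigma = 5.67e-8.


T^4 = 1.7228e+12
Tsurr^4 = 1.0817e+10
Q = 0.4150 * 5.67e-8 * 1.8740 * 1.7119e+12 = 75490.0778 W

75490.0778 W


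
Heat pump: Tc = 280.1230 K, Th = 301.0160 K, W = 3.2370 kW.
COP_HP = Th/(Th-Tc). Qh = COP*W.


COP = 301.0160 / 20.8930 = 14.4075
Qh = 14.4075 * 3.2370 = 46.6371 kW

COP = 14.4075, Qh = 46.6371 kW


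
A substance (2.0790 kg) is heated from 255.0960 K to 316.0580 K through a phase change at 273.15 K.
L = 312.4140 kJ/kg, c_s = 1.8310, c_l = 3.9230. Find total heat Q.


Q1 (sensible, solid) = 2.0790 * 1.8310 * 18.0540 = 68.7252 kJ
Q2 (latent) = 2.0790 * 312.4140 = 649.5087 kJ
Q3 (sensible, liquid) = 2.0790 * 3.9230 * 42.9080 = 349.9541 kJ
Q_total = 1068.1880 kJ

1068.1880 kJ


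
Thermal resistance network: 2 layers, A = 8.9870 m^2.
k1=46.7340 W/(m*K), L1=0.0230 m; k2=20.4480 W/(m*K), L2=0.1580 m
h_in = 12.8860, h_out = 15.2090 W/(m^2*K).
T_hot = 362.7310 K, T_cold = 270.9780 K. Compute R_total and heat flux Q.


R_conv_in = 1/(12.8860*8.9870) = 0.0086
R_1 = 0.0230/(46.7340*8.9870) = 5.4762e-05
R_2 = 0.1580/(20.4480*8.9870) = 0.0009
R_conv_out = 1/(15.2090*8.9870) = 0.0073
R_total = 0.0169 K/W
Q = 91.7530 / 0.0169 = 5440.1713 W

R_total = 0.0169 K/W, Q = 5440.1713 W


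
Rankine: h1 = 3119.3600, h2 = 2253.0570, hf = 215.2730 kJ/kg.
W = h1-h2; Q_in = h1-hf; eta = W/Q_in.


W = 866.3030 kJ/kg
Q_in = 2904.0870 kJ/kg
eta = 0.2983 = 29.8305%

eta = 29.8305%


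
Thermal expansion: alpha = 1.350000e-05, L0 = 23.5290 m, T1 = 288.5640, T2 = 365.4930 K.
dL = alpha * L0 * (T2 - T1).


dT = 76.9290 K
dL = 1.350000e-05 * 23.5290 * 76.9290 = 0.024436 m
L_final = 23.553436 m

dL = 0.024436 m


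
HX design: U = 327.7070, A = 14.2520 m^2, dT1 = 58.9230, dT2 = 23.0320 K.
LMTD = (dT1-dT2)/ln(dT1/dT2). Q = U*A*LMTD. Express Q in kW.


LMTD = 38.2085 K
Q = 327.7070 * 14.2520 * 38.2085 = 178451.8520 W = 178.4519 kW

178.4519 kW


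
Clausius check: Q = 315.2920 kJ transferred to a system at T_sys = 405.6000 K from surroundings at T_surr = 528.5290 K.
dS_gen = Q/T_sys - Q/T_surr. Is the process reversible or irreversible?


dS_sys = 315.2920/405.6000 = 0.7773 kJ/K
dS_surr = -315.2920/528.5290 = -0.5965 kJ/K
dS_gen = 0.7773 - 0.5965 = 0.1808 kJ/K (irreversible)

dS_gen = 0.1808 kJ/K, irreversible


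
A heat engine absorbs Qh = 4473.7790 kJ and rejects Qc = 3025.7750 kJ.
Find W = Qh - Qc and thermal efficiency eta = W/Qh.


W = 4473.7790 - 3025.7750 = 1448.0040 kJ
eta = 1448.0040 / 4473.7790 = 0.3237 = 32.3665%

W = 1448.0040 kJ, eta = 32.3665%


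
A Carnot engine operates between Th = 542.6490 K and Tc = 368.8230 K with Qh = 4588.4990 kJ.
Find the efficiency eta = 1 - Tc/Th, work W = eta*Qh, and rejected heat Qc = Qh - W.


eta = 1 - 368.8230/542.6490 = 0.3203
W = 0.3203 * 4588.4990 = 1469.8275 kJ
Qc = 4588.4990 - 1469.8275 = 3118.6715 kJ

eta = 32.0329%, W = 1469.8275 kJ, Qc = 3118.6715 kJ


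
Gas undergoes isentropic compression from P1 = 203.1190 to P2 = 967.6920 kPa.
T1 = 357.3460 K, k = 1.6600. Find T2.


(k-1)/k = 0.3976
(P2/P1)^exp = 1.8602
T2 = 357.3460 * 1.8602 = 664.7370 K

664.7370 K


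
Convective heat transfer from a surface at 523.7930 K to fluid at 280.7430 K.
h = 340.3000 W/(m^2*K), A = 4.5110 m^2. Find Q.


dT = 243.0500 K
Q = 340.3000 * 4.5110 * 243.0500 = 373104.4266 W

373104.4266 W


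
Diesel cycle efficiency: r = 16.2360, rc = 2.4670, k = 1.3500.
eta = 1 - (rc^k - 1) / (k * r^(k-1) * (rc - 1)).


r^(k-1) = 2.6526
rc^k = 3.3840
eta = 0.5462 = 54.6192%

54.6192%


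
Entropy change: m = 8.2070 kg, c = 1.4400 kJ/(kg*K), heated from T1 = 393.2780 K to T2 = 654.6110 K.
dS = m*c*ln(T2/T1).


T2/T1 = 1.6645
ln(T2/T1) = 0.5095
dS = 8.2070 * 1.4400 * 0.5095 = 6.0216 kJ/K

6.0216 kJ/K


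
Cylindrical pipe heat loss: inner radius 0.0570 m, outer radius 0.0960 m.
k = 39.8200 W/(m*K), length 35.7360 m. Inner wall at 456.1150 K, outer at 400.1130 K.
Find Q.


dT = 56.0020 K
ln(ro/ri) = 0.5213
Q = 2*pi*39.8200*35.7360*56.0020 / 0.5213 = 960517.8471 W

960517.8471 W


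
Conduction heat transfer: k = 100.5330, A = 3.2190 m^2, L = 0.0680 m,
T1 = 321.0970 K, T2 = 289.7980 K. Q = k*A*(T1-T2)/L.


dT = 31.2990 K
Q = 100.5330 * 3.2190 * 31.2990 / 0.0680 = 148953.6565 W

148953.6565 W


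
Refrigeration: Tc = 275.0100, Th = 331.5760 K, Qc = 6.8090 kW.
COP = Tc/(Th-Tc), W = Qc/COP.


COP = 275.0100 / 56.5660 = 4.8618
W = 6.8090 / 4.8618 = 1.4005 kW

COP = 4.8618, W = 1.4005 kW


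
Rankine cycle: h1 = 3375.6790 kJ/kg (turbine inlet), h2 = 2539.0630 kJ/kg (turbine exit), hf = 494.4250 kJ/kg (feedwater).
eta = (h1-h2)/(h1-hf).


W = 836.6160 kJ/kg
Q_in = 2881.2540 kJ/kg
eta = 0.2904 = 29.0365%

eta = 29.0365%


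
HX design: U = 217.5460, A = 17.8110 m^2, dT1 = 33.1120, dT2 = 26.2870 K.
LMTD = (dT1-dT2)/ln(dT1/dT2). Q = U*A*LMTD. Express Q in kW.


LMTD = 29.5683 K
Q = 217.5460 * 17.8110 * 29.5683 = 114568.7839 W = 114.5688 kW

114.5688 kW


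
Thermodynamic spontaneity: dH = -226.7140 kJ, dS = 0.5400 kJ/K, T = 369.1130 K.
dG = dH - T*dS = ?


T*dS = 369.1130 * 0.5400 = 199.3210 kJ
dG = -226.7140 - 199.3210 = -426.0350 kJ (spontaneous)

dG = -426.0350 kJ, spontaneous


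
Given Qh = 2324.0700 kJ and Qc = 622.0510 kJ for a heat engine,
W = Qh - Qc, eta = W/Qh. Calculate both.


W = 2324.0700 - 622.0510 = 1702.0190 kJ
eta = 1702.0190 / 2324.0700 = 0.7323 = 73.2344%

W = 1702.0190 kJ, eta = 73.2344%


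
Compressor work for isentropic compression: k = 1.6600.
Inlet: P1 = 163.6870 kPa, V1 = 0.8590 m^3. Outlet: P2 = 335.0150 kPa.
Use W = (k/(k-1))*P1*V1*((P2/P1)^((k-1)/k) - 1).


(k-1)/k = 0.3976
(P2/P1)^exp = 1.3294
W = 2.5152 * 163.6870 * 0.8590 * (1.3294 - 1) = 116.5078 kJ

116.5078 kJ


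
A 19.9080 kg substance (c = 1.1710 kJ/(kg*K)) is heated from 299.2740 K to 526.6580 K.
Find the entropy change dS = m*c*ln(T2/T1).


T2/T1 = 1.7598
ln(T2/T1) = 0.5652
dS = 19.9080 * 1.1710 * 0.5652 = 13.1759 kJ/K

13.1759 kJ/K


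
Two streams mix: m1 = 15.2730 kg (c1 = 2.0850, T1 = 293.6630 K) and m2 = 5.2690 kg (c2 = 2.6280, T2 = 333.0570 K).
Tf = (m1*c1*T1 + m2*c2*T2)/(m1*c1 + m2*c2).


num = 13963.2824
den = 45.6911
Tf = 305.6016 K

305.6016 K


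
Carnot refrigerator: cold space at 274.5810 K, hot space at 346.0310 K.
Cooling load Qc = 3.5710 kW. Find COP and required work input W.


COP = 274.5810 / 71.4500 = 3.8430
W = 3.5710 / 3.8430 = 0.9292 kW

COP = 3.8430, W = 0.9292 kW


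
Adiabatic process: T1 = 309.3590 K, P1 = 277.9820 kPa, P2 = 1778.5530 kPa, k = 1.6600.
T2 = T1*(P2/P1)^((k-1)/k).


(k-1)/k = 0.3976
(P2/P1)^exp = 2.0916
T2 = 309.3590 * 2.0916 = 647.0540 K

647.0540 K


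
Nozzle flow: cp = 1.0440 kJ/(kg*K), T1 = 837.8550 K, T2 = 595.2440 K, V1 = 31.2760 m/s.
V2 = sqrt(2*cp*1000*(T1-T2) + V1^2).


dT = 242.6110 K
2*cp*1000*dT = 506571.7680
V1^2 = 978.1882
V2 = sqrt(507549.9562) = 712.4254 m/s

712.4254 m/s


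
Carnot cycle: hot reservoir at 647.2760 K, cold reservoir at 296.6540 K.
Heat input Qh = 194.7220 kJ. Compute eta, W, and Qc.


eta = 1 - 296.6540/647.2760 = 0.5417
W = 0.5417 * 194.7220 = 105.4787 kJ
Qc = 194.7220 - 105.4787 = 89.2433 kJ

eta = 54.1689%, W = 105.4787 kJ, Qc = 89.2433 kJ


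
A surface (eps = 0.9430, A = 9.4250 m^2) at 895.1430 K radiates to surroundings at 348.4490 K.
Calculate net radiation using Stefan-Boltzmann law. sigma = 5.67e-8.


T^4 = 6.4205e+11
Tsurr^4 = 1.4742e+10
Q = 0.9430 * 5.67e-8 * 9.4250 * 6.2731e+11 = 316124.2222 W

316124.2222 W


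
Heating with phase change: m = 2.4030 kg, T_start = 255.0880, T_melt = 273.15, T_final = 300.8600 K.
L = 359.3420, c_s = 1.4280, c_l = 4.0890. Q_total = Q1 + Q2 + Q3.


Q1 (sensible, solid) = 2.4030 * 1.4280 * 18.0620 = 61.9795 kJ
Q2 (latent) = 2.4030 * 359.3420 = 863.4988 kJ
Q3 (sensible, liquid) = 2.4030 * 4.0890 * 27.7100 = 272.2748 kJ
Q_total = 1197.7531 kJ

1197.7531 kJ


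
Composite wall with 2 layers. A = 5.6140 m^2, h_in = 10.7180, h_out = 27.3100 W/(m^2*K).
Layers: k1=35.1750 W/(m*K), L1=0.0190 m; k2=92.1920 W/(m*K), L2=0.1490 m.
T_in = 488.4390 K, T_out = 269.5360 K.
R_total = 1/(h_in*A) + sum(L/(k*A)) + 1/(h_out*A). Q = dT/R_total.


R_conv_in = 1/(10.7180*5.6140) = 0.0166
R_1 = 0.0190/(35.1750*5.6140) = 9.6216e-05
R_2 = 0.1490/(92.1920*5.6140) = 0.0003
R_conv_out = 1/(27.3100*5.6140) = 0.0065
R_total = 0.0235 K/W
Q = 218.9030 / 0.0235 = 9304.7973 W

R_total = 0.0235 K/W, Q = 9304.7973 W


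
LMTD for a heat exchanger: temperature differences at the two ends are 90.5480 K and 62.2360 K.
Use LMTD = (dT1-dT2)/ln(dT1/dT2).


dT1/dT2 = 1.4549
ln(dT1/dT2) = 0.3749
LMTD = 28.3120 / 0.3749 = 75.5094 K

75.5094 K


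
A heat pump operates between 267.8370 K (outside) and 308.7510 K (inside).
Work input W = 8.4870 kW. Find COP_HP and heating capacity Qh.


COP = 308.7510 / 40.9140 = 7.5463
Qh = 7.5463 * 8.4870 = 64.0458 kW

COP = 7.5463, Qh = 64.0458 kW


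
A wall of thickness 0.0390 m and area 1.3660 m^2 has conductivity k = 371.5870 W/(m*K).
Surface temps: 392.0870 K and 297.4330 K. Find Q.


dT = 94.6540 K
Q = 371.5870 * 1.3660 * 94.6540 / 0.0390 = 1231928.7076 W

1231928.7076 W


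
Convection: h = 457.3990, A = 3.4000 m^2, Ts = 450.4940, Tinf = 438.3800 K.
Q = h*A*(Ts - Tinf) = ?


dT = 12.1140 K
Q = 457.3990 * 3.4000 * 12.1140 = 18839.1671 W

18839.1671 W


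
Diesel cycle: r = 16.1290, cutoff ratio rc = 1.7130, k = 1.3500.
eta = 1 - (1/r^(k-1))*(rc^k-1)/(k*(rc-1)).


r^(k-1) = 2.6464
rc^k = 2.0681
eta = 0.5807 = 58.0697%

58.0697%


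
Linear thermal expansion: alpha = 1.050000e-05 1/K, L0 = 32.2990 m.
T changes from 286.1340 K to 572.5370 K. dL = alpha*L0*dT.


dT = 286.4030 K
dL = 1.050000e-05 * 32.2990 * 286.4030 = 0.097131 m
L_final = 32.396131 m

dL = 0.097131 m


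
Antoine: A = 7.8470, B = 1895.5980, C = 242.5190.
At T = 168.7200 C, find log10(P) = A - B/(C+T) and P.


C+T = 411.2390
B/(C+T) = 4.6095
log10(P) = 7.8470 - 4.6095 = 3.2375
P = 10^3.2375 = 1727.9050 mmHg

1727.9050 mmHg


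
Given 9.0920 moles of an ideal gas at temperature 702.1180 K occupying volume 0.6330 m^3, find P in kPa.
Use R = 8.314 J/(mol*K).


P = nRT/V = 9.0920 * 8.314 * 702.1180 / 0.6330
= 53073.7231 / 0.6330 = 83844.7442 Pa = 83.8447 kPa

83.8447 kPa


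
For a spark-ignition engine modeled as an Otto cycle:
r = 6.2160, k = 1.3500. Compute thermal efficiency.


r^(k-1) = 1.8955
eta = 1 - 1/1.8955 = 0.4724 = 47.2441%

47.2441%


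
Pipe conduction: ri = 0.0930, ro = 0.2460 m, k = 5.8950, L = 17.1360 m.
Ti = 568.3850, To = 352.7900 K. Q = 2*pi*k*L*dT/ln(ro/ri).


dT = 215.5950 K
ln(ro/ri) = 0.9727
Q = 2*pi*5.8950*17.1360*215.5950 / 0.9727 = 140675.5409 W

140675.5409 W


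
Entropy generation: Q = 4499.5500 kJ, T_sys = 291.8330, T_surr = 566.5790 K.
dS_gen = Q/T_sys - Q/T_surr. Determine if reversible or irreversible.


dS_sys = 4499.5500/291.8330 = 15.4182 kJ/K
dS_surr = -4499.5500/566.5790 = -7.9416 kJ/K
dS_gen = 15.4182 - 7.9416 = 7.4766 kJ/K (irreversible)

dS_gen = 7.4766 kJ/K, irreversible


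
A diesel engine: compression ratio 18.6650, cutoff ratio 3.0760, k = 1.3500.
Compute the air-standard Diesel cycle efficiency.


r^(k-1) = 2.7852
rc^k = 4.5581
eta = 0.5442 = 54.4179%

54.4179%


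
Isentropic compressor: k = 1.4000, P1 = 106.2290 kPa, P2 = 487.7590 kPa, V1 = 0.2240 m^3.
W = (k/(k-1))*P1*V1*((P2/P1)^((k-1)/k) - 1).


(k-1)/k = 0.2857
(P2/P1)^exp = 1.5457
W = 3.5000 * 106.2290 * 0.2240 * (1.5457 - 1) = 45.4499 kJ

45.4499 kJ


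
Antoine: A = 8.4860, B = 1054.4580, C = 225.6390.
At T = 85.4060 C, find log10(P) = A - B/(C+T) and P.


C+T = 311.0450
B/(C+T) = 3.3900
log10(P) = 8.4860 - 3.3900 = 5.0960
P = 10^5.0960 = 124724.0856 mmHg

124724.0856 mmHg


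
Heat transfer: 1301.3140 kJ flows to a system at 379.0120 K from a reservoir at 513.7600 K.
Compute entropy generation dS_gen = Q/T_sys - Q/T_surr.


dS_sys = 1301.3140/379.0120 = 3.4334 kJ/K
dS_surr = -1301.3140/513.7600 = -2.5329 kJ/K
dS_gen = 3.4334 - 2.5329 = 0.9005 kJ/K (irreversible)

dS_gen = 0.9005 kJ/K, irreversible


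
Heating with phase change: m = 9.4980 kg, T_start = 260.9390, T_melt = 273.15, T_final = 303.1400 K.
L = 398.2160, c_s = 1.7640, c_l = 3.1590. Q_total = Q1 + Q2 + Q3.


Q1 (sensible, solid) = 9.4980 * 1.7640 * 12.2110 = 204.5889 kJ
Q2 (latent) = 9.4980 * 398.2160 = 3782.2556 kJ
Q3 (sensible, liquid) = 9.4980 * 3.1590 * 29.9900 = 899.8254 kJ
Q_total = 4886.6698 kJ

4886.6698 kJ


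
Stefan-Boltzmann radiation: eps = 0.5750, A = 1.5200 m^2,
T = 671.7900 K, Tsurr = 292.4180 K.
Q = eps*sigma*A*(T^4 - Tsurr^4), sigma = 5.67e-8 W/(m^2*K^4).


T^4 = 2.0367e+11
Tsurr^4 = 7.3117e+09
Q = 0.5750 * 5.67e-8 * 1.5200 * 1.9636e+11 = 9730.8587 W

9730.8587 W


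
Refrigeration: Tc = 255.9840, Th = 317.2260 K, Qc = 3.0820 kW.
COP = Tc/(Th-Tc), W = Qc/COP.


COP = 255.9840 / 61.2420 = 4.1799
W = 3.0820 / 4.1799 = 0.7373 kW

COP = 4.1799, W = 0.7373 kW


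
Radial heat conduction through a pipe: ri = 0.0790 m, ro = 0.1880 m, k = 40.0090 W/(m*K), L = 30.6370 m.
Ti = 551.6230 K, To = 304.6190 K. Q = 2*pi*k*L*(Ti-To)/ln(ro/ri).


dT = 247.0040 K
ln(ro/ri) = 0.8670
Q = 2*pi*40.0090*30.6370*247.0040 / 0.8670 = 2194176.9103 W

2194176.9103 W


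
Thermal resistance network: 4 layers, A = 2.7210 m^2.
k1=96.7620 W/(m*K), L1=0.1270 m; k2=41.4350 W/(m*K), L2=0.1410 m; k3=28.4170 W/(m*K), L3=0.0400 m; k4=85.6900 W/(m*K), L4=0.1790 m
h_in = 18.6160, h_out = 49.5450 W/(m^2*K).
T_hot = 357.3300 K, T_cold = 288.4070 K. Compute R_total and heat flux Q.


R_conv_in = 1/(18.6160*2.7210) = 0.0197
R_1 = 0.1270/(96.7620*2.7210) = 0.0005
R_2 = 0.1410/(41.4350*2.7210) = 0.0013
R_3 = 0.0400/(28.4170*2.7210) = 0.0005
R_4 = 0.1790/(85.6900*2.7210) = 0.0008
R_conv_out = 1/(49.5450*2.7210) = 0.0074
R_total = 0.0302 K/W
Q = 68.9230 / 0.0302 = 2283.9235 W

R_total = 0.0302 K/W, Q = 2283.9235 W


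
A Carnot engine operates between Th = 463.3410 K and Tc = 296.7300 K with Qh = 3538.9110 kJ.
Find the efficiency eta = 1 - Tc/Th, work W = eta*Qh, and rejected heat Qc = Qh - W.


eta = 1 - 296.7300/463.3410 = 0.3596
W = 0.3596 * 3538.9110 = 1272.5433 kJ
Qc = 3538.9110 - 1272.5433 = 2266.3677 kJ

eta = 35.9586%, W = 1272.5433 kJ, Qc = 2266.3677 kJ


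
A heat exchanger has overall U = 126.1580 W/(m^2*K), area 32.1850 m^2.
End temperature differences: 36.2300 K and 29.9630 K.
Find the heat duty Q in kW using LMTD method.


LMTD = 32.9974 K
Q = 126.1580 * 32.1850 * 32.9974 = 133982.3705 W = 133.9824 kW

133.9824 kW


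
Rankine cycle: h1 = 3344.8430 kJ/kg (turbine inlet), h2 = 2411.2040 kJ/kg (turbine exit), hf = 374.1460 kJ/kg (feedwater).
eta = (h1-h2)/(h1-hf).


W = 933.6390 kJ/kg
Q_in = 2970.6970 kJ/kg
eta = 0.3143 = 31.4283%

eta = 31.4283%


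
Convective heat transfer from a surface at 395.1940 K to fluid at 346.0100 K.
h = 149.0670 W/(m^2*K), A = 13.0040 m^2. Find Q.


dT = 49.1840 K
Q = 149.0670 * 13.0040 * 49.1840 = 95341.5741 W

95341.5741 W


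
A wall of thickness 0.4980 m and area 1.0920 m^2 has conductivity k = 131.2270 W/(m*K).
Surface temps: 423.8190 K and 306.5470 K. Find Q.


dT = 117.2720 K
Q = 131.2270 * 1.0920 * 117.2720 / 0.4980 = 33745.1084 W

33745.1084 W


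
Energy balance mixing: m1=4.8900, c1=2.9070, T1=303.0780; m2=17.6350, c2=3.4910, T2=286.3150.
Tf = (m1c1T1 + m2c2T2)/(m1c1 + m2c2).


num = 21934.9586
den = 75.7790
Tf = 289.4595 K

289.4595 K


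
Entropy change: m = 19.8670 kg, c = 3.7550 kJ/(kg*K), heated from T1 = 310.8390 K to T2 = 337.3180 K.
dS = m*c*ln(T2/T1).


T2/T1 = 1.0852
ln(T2/T1) = 0.0818
dS = 19.8670 * 3.7550 * 0.0818 = 6.0987 kJ/K

6.0987 kJ/K


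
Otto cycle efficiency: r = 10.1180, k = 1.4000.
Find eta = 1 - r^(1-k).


r^(k-1) = 2.5237
eta = 1 - 1/2.5237 = 0.6038 = 60.3757%

60.3757%


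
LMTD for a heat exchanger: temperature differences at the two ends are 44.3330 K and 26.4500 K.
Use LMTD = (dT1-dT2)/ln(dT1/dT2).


dT1/dT2 = 1.6761
ln(dT1/dT2) = 0.5165
LMTD = 17.8830 / 0.5165 = 34.6252 K

34.6252 K


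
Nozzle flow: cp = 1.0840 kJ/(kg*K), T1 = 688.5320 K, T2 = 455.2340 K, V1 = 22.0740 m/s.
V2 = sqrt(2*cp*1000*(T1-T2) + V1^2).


dT = 233.2980 K
2*cp*1000*dT = 505790.0640
V1^2 = 487.2615
V2 = sqrt(506277.3255) = 711.5317 m/s

711.5317 m/s


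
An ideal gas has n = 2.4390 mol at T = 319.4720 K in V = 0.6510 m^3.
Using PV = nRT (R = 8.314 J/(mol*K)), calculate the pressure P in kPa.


P = nRT/V = 2.4390 * 8.314 * 319.4720 / 0.6510
= 6478.2040 / 0.6510 = 9951.1582 Pa = 9.9512 kPa

9.9512 kPa


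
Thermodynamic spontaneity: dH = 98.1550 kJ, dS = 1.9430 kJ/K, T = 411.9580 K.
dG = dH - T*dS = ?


T*dS = 411.9580 * 1.9430 = 800.4344 kJ
dG = 98.1550 - 800.4344 = -702.2794 kJ (spontaneous)

dG = -702.2794 kJ, spontaneous


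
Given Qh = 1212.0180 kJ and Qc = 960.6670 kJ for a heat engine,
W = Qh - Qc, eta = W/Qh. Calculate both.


W = 1212.0180 - 960.6670 = 251.3510 kJ
eta = 251.3510 / 1212.0180 = 0.2074 = 20.7382%

W = 251.3510 kJ, eta = 20.7382%


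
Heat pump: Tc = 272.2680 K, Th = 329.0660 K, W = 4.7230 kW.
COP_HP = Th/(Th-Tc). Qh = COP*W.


COP = 329.0660 / 56.7980 = 5.7936
Qh = 5.7936 * 4.7230 = 27.3633 kW

COP = 5.7936, Qh = 27.3633 kW


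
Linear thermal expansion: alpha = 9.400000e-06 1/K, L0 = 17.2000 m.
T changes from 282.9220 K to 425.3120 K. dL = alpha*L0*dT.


dT = 142.3900 K
dL = 9.400000e-06 * 17.2000 * 142.3900 = 0.023022 m
L_final = 17.223022 m

dL = 0.023022 m


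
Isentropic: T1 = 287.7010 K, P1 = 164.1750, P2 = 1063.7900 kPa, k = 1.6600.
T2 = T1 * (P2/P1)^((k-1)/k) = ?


(k-1)/k = 0.3976
(P2/P1)^exp = 2.1022
T2 = 287.7010 * 2.1022 = 604.7911 K

604.7911 K


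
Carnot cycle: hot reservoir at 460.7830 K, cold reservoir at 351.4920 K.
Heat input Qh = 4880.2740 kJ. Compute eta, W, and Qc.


eta = 1 - 351.4920/460.7830 = 0.2372
W = 0.2372 * 4880.2740 = 1157.5297 kJ
Qc = 4880.2740 - 1157.5297 = 3722.7443 kJ

eta = 23.7185%, W = 1157.5297 kJ, Qc = 3722.7443 kJ


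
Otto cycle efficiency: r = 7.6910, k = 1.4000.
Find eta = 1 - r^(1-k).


r^(k-1) = 2.2615
eta = 1 - 1/2.2615 = 0.5578 = 55.7812%

55.7812%


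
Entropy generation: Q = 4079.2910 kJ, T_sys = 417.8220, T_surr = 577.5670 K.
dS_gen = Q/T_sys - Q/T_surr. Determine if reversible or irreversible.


dS_sys = 4079.2910/417.8220 = 9.7632 kJ/K
dS_surr = -4079.2910/577.5670 = -7.0629 kJ/K
dS_gen = 9.7632 - 7.0629 = 2.7003 kJ/K (irreversible)

dS_gen = 2.7003 kJ/K, irreversible


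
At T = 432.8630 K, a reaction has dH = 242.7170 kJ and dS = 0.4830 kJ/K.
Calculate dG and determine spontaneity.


T*dS = 432.8630 * 0.4830 = 209.0728 kJ
dG = 242.7170 - 209.0728 = 33.6442 kJ (non-spontaneous)

dG = 33.6442 kJ, non-spontaneous


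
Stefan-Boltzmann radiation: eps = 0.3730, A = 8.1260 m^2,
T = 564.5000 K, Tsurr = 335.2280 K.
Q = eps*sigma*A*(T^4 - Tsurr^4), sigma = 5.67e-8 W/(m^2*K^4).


T^4 = 1.0154e+11
Tsurr^4 = 1.2629e+10
Q = 0.3730 * 5.67e-8 * 8.1260 * 8.8916e+10 = 15280.8174 W

15280.8174 W
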